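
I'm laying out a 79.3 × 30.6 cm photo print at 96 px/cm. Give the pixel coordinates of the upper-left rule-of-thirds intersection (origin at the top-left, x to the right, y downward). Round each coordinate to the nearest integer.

x = 2538 px, y = 979 px

In pixels the canvas is 79.3 × 96 = 7612.8 wide and 30.6 × 96 = 2937.6 tall.
The upper-left point is one-third across and one-third down:
x = 1 × 7612.8/3 ≈ 2538; y = 1 × 2937.6/3 ≈ 979.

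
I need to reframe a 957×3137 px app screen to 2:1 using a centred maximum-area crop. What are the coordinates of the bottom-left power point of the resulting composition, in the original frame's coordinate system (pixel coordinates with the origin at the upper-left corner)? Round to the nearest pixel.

x = 319 px, y = 1648 px

957/3137 < 2/1, so the 2:1 crop keeps the full width 957 and trims height to 957 × 1/2 = 478.50 px.
Top offset = (3137 − 478.50)/2 = 1329.25 px; left offset = 0.
Bottom-left is one-third across and two-thirds down within the crop:
x = 0.00 + 1 × 957.00/3 ≈ 319; y = 1329.25 + 2 × 478.50/3 ≈ 1648.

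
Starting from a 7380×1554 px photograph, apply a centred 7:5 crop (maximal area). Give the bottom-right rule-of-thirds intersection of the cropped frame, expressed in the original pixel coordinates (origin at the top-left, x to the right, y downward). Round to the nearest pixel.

7380/1554 > 7/5, so the 7:5 crop keeps the full height 1554 and trims width to 1554 × 7/5 = 2175.60 px.
Left offset = (7380 − 2175.60)/2 = 2602.20 px; top offset = 0.
Bottom-right is two-thirds across and two-thirds down within the crop:
x = 2602.20 + 2 × 2175.60/3 ≈ 4053; y = 0.00 + 2 × 1554.00/3 ≈ 1036.

(4053, 1036)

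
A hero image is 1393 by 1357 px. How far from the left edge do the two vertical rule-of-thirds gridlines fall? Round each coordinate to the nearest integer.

1393 / 3 = 464.33, so the vertical lines sit at one and two thirds of 1393.

x = 464 px and x = 929 px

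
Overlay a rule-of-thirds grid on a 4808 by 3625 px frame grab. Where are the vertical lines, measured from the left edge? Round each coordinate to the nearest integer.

1603 px and 3205 px

4808 / 3 = 1602.67, so the vertical lines sit at one and two thirds of 4808.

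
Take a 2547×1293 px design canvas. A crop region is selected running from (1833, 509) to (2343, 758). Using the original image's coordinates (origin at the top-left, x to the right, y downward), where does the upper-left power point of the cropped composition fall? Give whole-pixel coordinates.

(2003, 592)

Crop width = 2343 − 1833 = 510 px; one third is 170.00 px.
Crop height = 758 − 509 = 249 px; one third is 83.00 px.
The upper-left point is one-third across and one-third down within the crop:
x = 1833 + 1 × 170.00 ≈ 2003; y = 509 + 1 × 83.00 ≈ 592.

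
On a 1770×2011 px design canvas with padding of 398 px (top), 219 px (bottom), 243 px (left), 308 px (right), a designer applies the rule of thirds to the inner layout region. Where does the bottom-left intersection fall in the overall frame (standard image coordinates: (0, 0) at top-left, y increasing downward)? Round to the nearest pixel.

Content width = 1770 − 243 − 308 = 1219 px; content height = 2011 − 398 − 219 = 1394 px.
Bottom-left is one-third across and two-thirds down within the inner layout region.
x = 243 + 1 × 1219/3 = 243 + 406.33 ≈ 649
y = 398 + 2 × 1394/3 = 398 + 929.33 ≈ 1327

(649, 1327)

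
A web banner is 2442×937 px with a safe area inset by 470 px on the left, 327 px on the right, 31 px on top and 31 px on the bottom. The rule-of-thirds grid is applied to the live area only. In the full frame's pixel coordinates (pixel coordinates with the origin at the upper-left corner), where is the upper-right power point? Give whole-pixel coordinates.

(1567, 323)

Content width = 2442 − 470 − 327 = 1645 px; content height = 937 − 31 − 31 = 875 px.
Upper-right is two-thirds across and one-third down within the live area.
x = 470 + 2 × 1645/3 = 470 + 1096.67 ≈ 1567
y = 31 + 1 × 875/3 = 31 + 291.67 ≈ 323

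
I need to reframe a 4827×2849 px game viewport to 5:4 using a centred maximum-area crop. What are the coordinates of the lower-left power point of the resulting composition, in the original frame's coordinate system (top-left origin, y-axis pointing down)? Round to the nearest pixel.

4827/2849 > 5/4, so the 5:4 crop keeps the full height 2849 and trims width to 2849 × 5/4 = 3561.25 px.
Left offset = (4827 − 3561.25)/2 = 632.88 px; top offset = 0.
Lower-left is one-third across and two-thirds down within the crop:
x = 632.88 + 1 × 3561.25/3 ≈ 1820; y = 0.00 + 2 × 2849.00/3 ≈ 1899.

(1820, 1899)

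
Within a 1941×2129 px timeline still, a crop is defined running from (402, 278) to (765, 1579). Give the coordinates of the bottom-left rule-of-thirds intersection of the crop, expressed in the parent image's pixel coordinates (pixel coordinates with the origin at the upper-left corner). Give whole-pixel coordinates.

(523, 1145)

Crop width = 765 − 402 = 363 px; one third is 121.00 px.
Crop height = 1579 − 278 = 1301 px; one third is 433.67 px.
The bottom-left point is one-third across and two-thirds down within the crop:
x = 402 + 1 × 121.00 ≈ 523; y = 278 + 2 × 433.67 ≈ 1145.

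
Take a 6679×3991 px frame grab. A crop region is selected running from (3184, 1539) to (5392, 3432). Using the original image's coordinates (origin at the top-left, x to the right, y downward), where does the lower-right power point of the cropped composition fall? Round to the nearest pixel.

Crop width = 5392 − 3184 = 2208 px; one third is 736.00 px.
Crop height = 3432 − 1539 = 1893 px; one third is 631.00 px.
The lower-right point is two-thirds across and two-thirds down within the crop:
x = 3184 + 2 × 736.00 ≈ 4656; y = 1539 + 2 × 631.00 ≈ 2801.

x = 4656 px, y = 2801 px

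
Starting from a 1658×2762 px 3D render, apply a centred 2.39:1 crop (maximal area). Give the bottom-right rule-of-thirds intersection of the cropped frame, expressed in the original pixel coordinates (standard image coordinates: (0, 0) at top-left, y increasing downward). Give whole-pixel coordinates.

1658/2762 < 2.39/1, so the 2.39:1 crop keeps the full width 1658 and trims height to 1658 × 1/2.39 = 693.72 px.
Top offset = (2762 − 693.72)/2 = 1034.14 px; left offset = 0.
Bottom-right is two-thirds across and two-thirds down within the crop:
x = 0.00 + 2 × 1658.00/3 ≈ 1105; y = 1034.14 + 2 × 693.72/3 ≈ 1497.

(1105, 1497)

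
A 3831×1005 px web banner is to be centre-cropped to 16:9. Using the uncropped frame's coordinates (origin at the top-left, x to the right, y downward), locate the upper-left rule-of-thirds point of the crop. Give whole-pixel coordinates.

3831/1005 > 16/9, so the 16:9 crop keeps the full height 1005 and trims width to 1005 × 16/9 = 1786.67 px.
Left offset = (3831 − 1786.67)/2 = 1022.17 px; top offset = 0.
Upper-left is one-third across and one-third down within the crop:
x = 1022.17 + 1 × 1786.67/3 ≈ 1618; y = 0.00 + 1 × 1005.00/3 ≈ 335.

x = 1618 px, y = 335 px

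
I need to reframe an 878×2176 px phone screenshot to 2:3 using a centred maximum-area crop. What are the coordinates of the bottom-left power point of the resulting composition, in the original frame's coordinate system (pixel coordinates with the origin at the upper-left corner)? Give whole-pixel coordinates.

(293, 1308)

878/2176 < 2/3, so the 2:3 crop keeps the full width 878 and trims height to 878 × 3/2 = 1317.00 px.
Top offset = (2176 − 1317.00)/2 = 429.50 px; left offset = 0.
Bottom-left is one-third across and two-thirds down within the crop:
x = 0.00 + 1 × 878.00/3 ≈ 293; y = 429.50 + 2 × 1317.00/3 ≈ 1308.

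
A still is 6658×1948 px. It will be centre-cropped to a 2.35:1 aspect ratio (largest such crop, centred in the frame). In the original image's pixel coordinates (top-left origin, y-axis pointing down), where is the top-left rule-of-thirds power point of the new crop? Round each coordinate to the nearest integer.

6658/1948 > 2.35/1, so the 2.35:1 crop keeps the full height 1948 and trims width to 1948 × 2.35/1 = 4577.80 px.
Left offset = (6658 − 4577.80)/2 = 1040.10 px; top offset = 0.
Top-left is one-third across and one-third down within the crop:
x = 1040.10 + 1 × 4577.80/3 ≈ 2566; y = 0.00 + 1 × 1948.00/3 ≈ 649.

(2566, 649)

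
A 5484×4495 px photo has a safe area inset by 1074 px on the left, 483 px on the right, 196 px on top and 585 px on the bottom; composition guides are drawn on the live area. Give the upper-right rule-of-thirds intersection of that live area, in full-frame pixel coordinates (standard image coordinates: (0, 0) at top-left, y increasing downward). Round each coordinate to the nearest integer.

Content width = 5484 − 1074 − 483 = 3927 px; content height = 4495 − 196 − 585 = 3714 px.
Upper-right is two-thirds across and one-third down within the live area.
x = 1074 + 2 × 3927/3 = 1074 + 2618.00 ≈ 3692
y = 196 + 1 × 3714/3 = 196 + 1238.00 ≈ 1434

(3692, 1434)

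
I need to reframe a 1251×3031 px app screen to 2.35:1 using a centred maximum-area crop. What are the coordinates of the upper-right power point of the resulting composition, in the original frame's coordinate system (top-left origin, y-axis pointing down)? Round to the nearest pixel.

1251/3031 < 2.35/1, so the 2.35:1 crop keeps the full width 1251 and trims height to 1251 × 1/2.35 = 532.34 px.
Top offset = (3031 − 532.34)/2 = 1249.33 px; left offset = 0.
Upper-right is two-thirds across and one-third down within the crop:
x = 0.00 + 2 × 1251.00/3 ≈ 834; y = 1249.33 + 1 × 532.34/3 ≈ 1427.

(834, 1427)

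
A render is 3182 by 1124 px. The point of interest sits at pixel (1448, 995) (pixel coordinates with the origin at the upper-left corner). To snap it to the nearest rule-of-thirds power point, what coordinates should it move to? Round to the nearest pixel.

Third lines: x ∈ {1061, 2121}, y ∈ {375, 749}.
1448 is closer to x = 1061; 995 is closer to y = 749.
So the nearest intersection is the lower-left power point.

(1061, 749)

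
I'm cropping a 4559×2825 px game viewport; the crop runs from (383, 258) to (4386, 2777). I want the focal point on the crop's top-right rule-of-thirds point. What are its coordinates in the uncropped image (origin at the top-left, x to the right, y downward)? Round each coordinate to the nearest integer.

x = 3052 px, y = 1098 px

Crop width = 4386 − 383 = 4003 px; one third is 1334.33 px.
Crop height = 2777 − 258 = 2519 px; one third is 839.67 px.
The top-right point is two-thirds across and one-third down within the crop:
x = 383 + 2 × 1334.33 ≈ 3052; y = 258 + 1 × 839.67 ≈ 1098.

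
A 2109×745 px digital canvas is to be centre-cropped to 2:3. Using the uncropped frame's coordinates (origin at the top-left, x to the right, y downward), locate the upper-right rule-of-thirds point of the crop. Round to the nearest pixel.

2109/745 > 2/3, so the 2:3 crop keeps the full height 745 and trims width to 745 × 2/3 = 496.67 px.
Left offset = (2109 − 496.67)/2 = 806.17 px; top offset = 0.
Upper-right is two-thirds across and one-third down within the crop:
x = 806.17 + 2 × 496.67/3 ≈ 1137; y = 0.00 + 1 × 745.00/3 ≈ 248.

x = 1137 px, y = 248 px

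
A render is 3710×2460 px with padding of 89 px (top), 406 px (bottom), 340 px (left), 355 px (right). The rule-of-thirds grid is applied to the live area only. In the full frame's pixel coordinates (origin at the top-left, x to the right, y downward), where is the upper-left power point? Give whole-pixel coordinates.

Content width = 3710 − 340 − 355 = 3015 px; content height = 2460 − 89 − 406 = 1965 px.
Upper-left is one-third across and one-third down within the live area.
x = 340 + 1 × 3015/3 = 340 + 1005.00 ≈ 1345
y = 89 + 1 × 1965/3 = 89 + 655.00 ≈ 744

x = 1345 px, y = 744 px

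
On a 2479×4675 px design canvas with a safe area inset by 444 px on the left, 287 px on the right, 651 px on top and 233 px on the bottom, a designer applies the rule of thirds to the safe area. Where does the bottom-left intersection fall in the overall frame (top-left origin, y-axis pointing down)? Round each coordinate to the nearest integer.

x = 1027 px, y = 3178 px

Content width = 2479 − 444 − 287 = 1748 px; content height = 4675 − 651 − 233 = 3791 px.
Bottom-left is one-third across and two-thirds down within the safe area.
x = 444 + 1 × 1748/3 = 444 + 582.67 ≈ 1027
y = 651 + 2 × 3791/3 = 651 + 2527.33 ≈ 3178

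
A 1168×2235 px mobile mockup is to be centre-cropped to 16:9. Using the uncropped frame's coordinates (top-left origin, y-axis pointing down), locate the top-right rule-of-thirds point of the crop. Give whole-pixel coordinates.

1168/2235 < 16/9, so the 16:9 crop keeps the full width 1168 and trims height to 1168 × 9/16 = 657.00 px.
Top offset = (2235 − 657.00)/2 = 789.00 px; left offset = 0.
Top-right is two-thirds across and one-third down within the crop:
x = 0.00 + 2 × 1168.00/3 ≈ 779; y = 789.00 + 1 × 657.00/3 ≈ 1008.

(779, 1008)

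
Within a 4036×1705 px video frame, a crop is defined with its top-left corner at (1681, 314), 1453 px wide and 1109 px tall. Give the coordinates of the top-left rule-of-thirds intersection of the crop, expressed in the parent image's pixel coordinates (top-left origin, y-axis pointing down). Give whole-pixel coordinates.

(2165, 684)

One third of the crop width 1453 is 484.33 px.
One third of the crop height 1109 is 369.67 px.
The top-left point is one-third across and one-third down within the crop:
x = 1681 + 1 × 484.33 ≈ 2165; y = 314 + 1 × 369.67 ≈ 684.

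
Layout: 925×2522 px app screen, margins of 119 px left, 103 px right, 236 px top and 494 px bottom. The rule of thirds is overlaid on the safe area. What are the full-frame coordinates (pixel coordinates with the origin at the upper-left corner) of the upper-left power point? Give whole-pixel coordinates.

x = 353 px, y = 833 px

Content width = 925 − 119 − 103 = 703 px; content height = 2522 − 236 − 494 = 1792 px.
Upper-left is one-third across and one-third down within the safe area.
x = 119 + 1 × 703/3 = 119 + 234.33 ≈ 353
y = 236 + 1 × 1792/3 = 236 + 597.33 ≈ 833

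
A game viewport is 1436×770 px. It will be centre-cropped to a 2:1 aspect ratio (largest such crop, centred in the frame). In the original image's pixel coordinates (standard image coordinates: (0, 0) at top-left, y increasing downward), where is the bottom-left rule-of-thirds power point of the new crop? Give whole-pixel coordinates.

x = 479 px, y = 505 px

1436/770 < 2/1, so the 2:1 crop keeps the full width 1436 and trims height to 1436 × 1/2 = 718.00 px.
Top offset = (770 − 718.00)/2 = 26.00 px; left offset = 0.
Bottom-left is one-third across and two-thirds down within the crop:
x = 0.00 + 1 × 1436.00/3 ≈ 479; y = 26.00 + 2 × 718.00/3 ≈ 505.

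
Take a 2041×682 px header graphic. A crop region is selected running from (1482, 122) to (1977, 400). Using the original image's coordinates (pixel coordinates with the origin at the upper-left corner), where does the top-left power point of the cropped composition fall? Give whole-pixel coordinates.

Crop width = 1977 − 1482 = 495 px; one third is 165.00 px.
Crop height = 400 − 122 = 278 px; one third is 92.67 px.
The top-left point is one-third across and one-third down within the crop:
x = 1482 + 1 × 165.00 ≈ 1647; y = 122 + 1 × 92.67 ≈ 215.

x = 1647 px, y = 215 px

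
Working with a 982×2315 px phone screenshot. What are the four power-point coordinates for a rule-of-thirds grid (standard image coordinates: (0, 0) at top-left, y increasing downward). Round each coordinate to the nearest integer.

(327, 772), (655, 772), (327, 1543), (655, 1543)

One third of 982 is 327.33; one third of 2315 is 771.67.
Vertical third lines at x = 327 and x = 655; horizontal third lines at y = 772 and y = 1543.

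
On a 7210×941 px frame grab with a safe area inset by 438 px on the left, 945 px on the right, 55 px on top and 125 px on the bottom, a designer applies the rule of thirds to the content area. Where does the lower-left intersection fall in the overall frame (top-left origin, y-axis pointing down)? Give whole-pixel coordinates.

Content width = 7210 − 438 − 945 = 5827 px; content height = 941 − 55 − 125 = 761 px.
Lower-left is one-third across and two-thirds down within the content area.
x = 438 + 1 × 5827/3 = 438 + 1942.33 ≈ 2380
y = 55 + 2 × 761/3 = 55 + 507.33 ≈ 562

x = 2380 px, y = 562 px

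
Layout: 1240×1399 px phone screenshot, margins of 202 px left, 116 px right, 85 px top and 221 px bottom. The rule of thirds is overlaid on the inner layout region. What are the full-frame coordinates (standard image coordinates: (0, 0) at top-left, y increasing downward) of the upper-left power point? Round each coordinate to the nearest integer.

Content width = 1240 − 202 − 116 = 922 px; content height = 1399 − 85 − 221 = 1093 px.
Upper-left is one-third across and one-third down within the inner layout region.
x = 202 + 1 × 922/3 = 202 + 307.33 ≈ 509
y = 85 + 1 × 1093/3 = 85 + 364.33 ≈ 449

x = 509 px, y = 449 px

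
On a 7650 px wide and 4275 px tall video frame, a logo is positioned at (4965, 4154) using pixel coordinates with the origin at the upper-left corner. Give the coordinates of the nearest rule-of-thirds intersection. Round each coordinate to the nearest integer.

(5100, 2850)

Third lines: x ∈ {2550, 5100}, y ∈ {1425, 2850}.
4965 is closer to x = 5100; 4154 is closer to y = 2850.
So the nearest intersection is the lower-right power point.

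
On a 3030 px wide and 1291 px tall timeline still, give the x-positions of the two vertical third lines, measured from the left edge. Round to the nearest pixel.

3030 / 3 = 1010, so the vertical lines sit at one and two thirds of 3030.

1010 px and 2020 px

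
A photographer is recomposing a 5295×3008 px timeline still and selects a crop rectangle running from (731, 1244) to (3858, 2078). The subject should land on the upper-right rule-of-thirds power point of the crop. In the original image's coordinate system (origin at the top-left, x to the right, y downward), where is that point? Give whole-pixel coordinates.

x = 2816 px, y = 1522 px

Crop width = 3858 − 731 = 3127 px; one third is 1042.33 px.
Crop height = 2078 − 1244 = 834 px; one third is 278.00 px.
The upper-right point is two-thirds across and one-third down within the crop:
x = 731 + 2 × 1042.33 ≈ 2816; y = 1244 + 1 × 278.00 ≈ 1522.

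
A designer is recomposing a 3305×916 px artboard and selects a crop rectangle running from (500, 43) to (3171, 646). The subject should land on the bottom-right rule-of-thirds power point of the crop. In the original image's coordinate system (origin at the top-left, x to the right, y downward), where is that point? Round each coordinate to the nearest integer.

x = 2281 px, y = 445 px

Crop width = 3171 − 500 = 2671 px; one third is 890.33 px.
Crop height = 646 − 43 = 603 px; one third is 201.00 px.
The bottom-right point is two-thirds across and two-thirds down within the crop:
x = 500 + 2 × 890.33 ≈ 2281; y = 43 + 2 × 201.00 ≈ 445.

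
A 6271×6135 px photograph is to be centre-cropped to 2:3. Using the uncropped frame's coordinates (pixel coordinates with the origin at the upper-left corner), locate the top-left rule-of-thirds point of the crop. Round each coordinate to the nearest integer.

6271/6135 > 2/3, so the 2:3 crop keeps the full height 6135 and trims width to 6135 × 2/3 = 4090.00 px.
Left offset = (6271 − 4090.00)/2 = 1090.50 px; top offset = 0.
Top-left is one-third across and one-third down within the crop:
x = 1090.50 + 1 × 4090.00/3 ≈ 2454; y = 0.00 + 1 × 6135.00/3 ≈ 2045.

x = 2454 px, y = 2045 px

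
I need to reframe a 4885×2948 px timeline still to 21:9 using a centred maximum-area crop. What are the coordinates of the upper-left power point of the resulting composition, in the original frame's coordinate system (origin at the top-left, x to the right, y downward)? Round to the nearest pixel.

x = 1628 px, y = 1125 px

4885/2948 < 21/9, so the 21:9 crop keeps the full width 4885 and trims height to 4885 × 9/21 = 2093.57 px.
Top offset = (2948 − 2093.57)/2 = 427.21 px; left offset = 0.
Upper-left is one-third across and one-third down within the crop:
x = 0.00 + 1 × 4885.00/3 ≈ 1628; y = 427.21 + 1 × 2093.57/3 ≈ 1125.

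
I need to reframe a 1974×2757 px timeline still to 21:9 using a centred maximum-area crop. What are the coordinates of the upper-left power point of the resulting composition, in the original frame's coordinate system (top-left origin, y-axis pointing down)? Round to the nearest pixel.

1974/2757 < 21/9, so the 21:9 crop keeps the full width 1974 and trims height to 1974 × 9/21 = 846.00 px.
Top offset = (2757 − 846.00)/2 = 955.50 px; left offset = 0.
Upper-left is one-third across and one-third down within the crop:
x = 0.00 + 1 × 1974.00/3 ≈ 658; y = 955.50 + 1 × 846.00/3 ≈ 1238.

(658, 1238)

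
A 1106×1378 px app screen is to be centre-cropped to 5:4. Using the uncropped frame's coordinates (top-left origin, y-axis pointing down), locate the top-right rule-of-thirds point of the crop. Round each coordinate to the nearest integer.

x = 737 px, y = 542 px

1106/1378 < 5/4, so the 5:4 crop keeps the full width 1106 and trims height to 1106 × 4/5 = 884.80 px.
Top offset = (1378 − 884.80)/2 = 246.60 px; left offset = 0.
Top-right is two-thirds across and one-third down within the crop:
x = 0.00 + 2 × 1106.00/3 ≈ 737; y = 246.60 + 1 × 884.80/3 ≈ 542.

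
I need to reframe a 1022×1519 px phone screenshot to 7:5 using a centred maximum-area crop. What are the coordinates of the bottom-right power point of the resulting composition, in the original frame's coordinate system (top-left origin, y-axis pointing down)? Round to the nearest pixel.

1022/1519 < 7/5, so the 7:5 crop keeps the full width 1022 and trims height to 1022 × 5/7 = 730.00 px.
Top offset = (1519 − 730.00)/2 = 394.50 px; left offset = 0.
Bottom-right is two-thirds across and two-thirds down within the crop:
x = 0.00 + 2 × 1022.00/3 ≈ 681; y = 394.50 + 2 × 730.00/3 ≈ 881.

x = 681 px, y = 881 px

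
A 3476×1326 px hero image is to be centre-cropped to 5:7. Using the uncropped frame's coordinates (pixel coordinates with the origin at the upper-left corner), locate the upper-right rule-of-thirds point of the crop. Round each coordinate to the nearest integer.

3476/1326 > 5/7, so the 5:7 crop keeps the full height 1326 and trims width to 1326 × 5/7 = 947.14 px.
Left offset = (3476 − 947.14)/2 = 1264.43 px; top offset = 0.
Upper-right is two-thirds across and one-third down within the crop:
x = 1264.43 + 2 × 947.14/3 ≈ 1896; y = 0.00 + 1 × 1326.00/3 ≈ 442.

x = 1896 px, y = 442 px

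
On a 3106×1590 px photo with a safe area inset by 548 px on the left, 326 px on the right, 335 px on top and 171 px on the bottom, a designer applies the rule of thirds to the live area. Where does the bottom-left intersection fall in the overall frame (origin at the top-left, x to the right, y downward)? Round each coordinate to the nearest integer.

Content width = 3106 − 548 − 326 = 2232 px; content height = 1590 − 335 − 171 = 1084 px.
Bottom-left is one-third across and two-thirds down within the live area.
x = 548 + 1 × 2232/3 = 548 + 744.00 ≈ 1292
y = 335 + 2 × 1084/3 = 335 + 722.67 ≈ 1058

(1292, 1058)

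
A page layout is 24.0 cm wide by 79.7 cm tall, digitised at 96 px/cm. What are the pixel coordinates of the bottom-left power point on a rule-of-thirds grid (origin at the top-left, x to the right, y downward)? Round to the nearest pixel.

x = 768 px, y = 5101 px

In pixels the canvas is 24.0 × 96 = 2304 wide and 79.7 × 96 = 7651.2 tall.
The bottom-left point is one-third across and two-thirds down:
x = 1 × 2304/3 ≈ 768; y = 2 × 7651.2/3 ≈ 5101.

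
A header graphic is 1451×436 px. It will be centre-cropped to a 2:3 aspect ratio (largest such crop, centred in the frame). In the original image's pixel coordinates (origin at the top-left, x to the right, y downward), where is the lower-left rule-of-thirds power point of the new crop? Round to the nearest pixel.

1451/436 > 2/3, so the 2:3 crop keeps the full height 436 and trims width to 436 × 2/3 = 290.67 px.
Left offset = (1451 − 290.67)/2 = 580.17 px; top offset = 0.
Lower-left is one-third across and two-thirds down within the crop:
x = 580.17 + 1 × 290.67/3 ≈ 677; y = 0.00 + 2 × 436.00/3 ≈ 291.

(677, 291)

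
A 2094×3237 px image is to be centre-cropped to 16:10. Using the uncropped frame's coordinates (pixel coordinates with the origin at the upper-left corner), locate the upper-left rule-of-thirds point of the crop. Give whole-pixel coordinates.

2094/3237 < 16/10, so the 16:10 crop keeps the full width 2094 and trims height to 2094 × 10/16 = 1308.75 px.
Top offset = (3237 − 1308.75)/2 = 964.12 px; left offset = 0.
Upper-left is one-third across and one-third down within the crop:
x = 0.00 + 1 × 2094.00/3 ≈ 698; y = 964.12 + 1 × 1308.75/3 ≈ 1400.

x = 698 px, y = 1400 px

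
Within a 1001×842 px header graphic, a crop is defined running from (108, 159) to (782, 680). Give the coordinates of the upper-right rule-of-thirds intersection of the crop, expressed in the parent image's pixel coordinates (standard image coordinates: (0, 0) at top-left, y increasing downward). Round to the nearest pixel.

x = 557 px, y = 333 px

Crop width = 782 − 108 = 674 px; one third is 224.67 px.
Crop height = 680 − 159 = 521 px; one third is 173.67 px.
The upper-right point is two-thirds across and one-third down within the crop:
x = 108 + 2 × 224.67 ≈ 557; y = 159 + 1 × 173.67 ≈ 333.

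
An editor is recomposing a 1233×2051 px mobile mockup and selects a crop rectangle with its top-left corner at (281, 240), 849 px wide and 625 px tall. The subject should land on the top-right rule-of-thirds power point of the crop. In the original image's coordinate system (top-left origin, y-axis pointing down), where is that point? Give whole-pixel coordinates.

One third of the crop width 849 is 283.00 px.
One third of the crop height 625 is 208.33 px.
The top-right point is two-thirds across and one-third down within the crop:
x = 281 + 2 × 283.00 ≈ 847; y = 240 + 1 × 208.33 ≈ 448.

x = 847 px, y = 448 px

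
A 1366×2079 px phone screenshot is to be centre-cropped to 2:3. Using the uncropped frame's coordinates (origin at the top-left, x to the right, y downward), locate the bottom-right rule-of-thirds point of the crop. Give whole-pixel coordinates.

1366/2079 < 2/3, so the 2:3 crop keeps the full width 1366 and trims height to 1366 × 3/2 = 2049.00 px.
Top offset = (2079 − 2049.00)/2 = 15.00 px; left offset = 0.
Bottom-right is two-thirds across and two-thirds down within the crop:
x = 0.00 + 2 × 1366.00/3 ≈ 911; y = 15.00 + 2 × 2049.00/3 ≈ 1381.

(911, 1381)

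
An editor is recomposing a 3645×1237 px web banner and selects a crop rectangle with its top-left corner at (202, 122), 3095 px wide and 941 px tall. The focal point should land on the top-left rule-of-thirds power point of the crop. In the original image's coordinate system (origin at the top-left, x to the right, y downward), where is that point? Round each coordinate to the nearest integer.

(1234, 436)

One third of the crop width 3095 is 1031.67 px.
One third of the crop height 941 is 313.67 px.
The top-left point is one-third across and one-third down within the crop:
x = 202 + 1 × 1031.67 ≈ 1234; y = 122 + 1 × 313.67 ≈ 436.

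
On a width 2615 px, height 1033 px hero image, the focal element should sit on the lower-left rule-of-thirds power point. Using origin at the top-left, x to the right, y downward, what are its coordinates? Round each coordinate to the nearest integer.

The lower-left point sits one-third of the way across and two-thirds of the way down.
x = 1 × 2615/3 ≈ 872; y = 2 × 1033/3 ≈ 689.

x = 872 px, y = 689 px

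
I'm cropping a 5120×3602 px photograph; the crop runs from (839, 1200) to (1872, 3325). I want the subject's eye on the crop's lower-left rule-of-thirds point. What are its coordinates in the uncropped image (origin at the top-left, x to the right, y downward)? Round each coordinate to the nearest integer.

Crop width = 1872 − 839 = 1033 px; one third is 344.33 px.
Crop height = 3325 − 1200 = 2125 px; one third is 708.33 px.
The lower-left point is one-third across and two-thirds down within the crop:
x = 839 + 1 × 344.33 ≈ 1183; y = 1200 + 2 × 708.33 ≈ 2617.

x = 1183 px, y = 2617 px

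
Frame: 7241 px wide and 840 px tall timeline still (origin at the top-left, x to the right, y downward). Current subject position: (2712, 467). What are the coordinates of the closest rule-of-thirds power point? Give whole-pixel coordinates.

(2414, 560)

Third lines: x ∈ {2414, 4827}, y ∈ {280, 560}.
2712 is closer to x = 2414; 467 is closer to y = 560.
So the nearest intersection is the lower-left power point.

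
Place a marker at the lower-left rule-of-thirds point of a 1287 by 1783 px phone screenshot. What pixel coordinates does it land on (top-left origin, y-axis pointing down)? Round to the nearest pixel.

x = 429 px, y = 1189 px

The lower-left point sits one-third of the way across and two-thirds of the way down.
x = 1 × 1287/3 ≈ 429; y = 2 × 1783/3 ≈ 1189.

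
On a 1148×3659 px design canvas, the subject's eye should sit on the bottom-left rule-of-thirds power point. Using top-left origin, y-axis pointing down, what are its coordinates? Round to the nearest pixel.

The bottom-left point sits one-third of the way across and two-thirds of the way down.
x = 1 × 1148/3 ≈ 383; y = 2 × 3659/3 ≈ 2439.

x = 383 px, y = 2439 px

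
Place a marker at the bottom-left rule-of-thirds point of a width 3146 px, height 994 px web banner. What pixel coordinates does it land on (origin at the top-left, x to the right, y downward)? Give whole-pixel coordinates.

x = 1049 px, y = 663 px

The bottom-left point sits one-third of the way across and two-thirds of the way down.
x = 1 × 3146/3 ≈ 1049; y = 2 × 994/3 ≈ 663.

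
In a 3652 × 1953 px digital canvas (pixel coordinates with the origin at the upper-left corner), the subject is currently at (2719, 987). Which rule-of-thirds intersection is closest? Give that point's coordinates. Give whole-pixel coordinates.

Third lines: x ∈ {1217, 2435}, y ∈ {651, 1302}.
2719 is closer to x = 2435; 987 is closer to y = 1302.
So the nearest intersection is the lower-right power point.

(2435, 1302)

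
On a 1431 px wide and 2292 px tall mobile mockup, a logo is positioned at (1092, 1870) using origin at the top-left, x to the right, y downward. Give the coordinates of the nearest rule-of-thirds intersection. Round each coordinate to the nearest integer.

x = 954 px, y = 1528 px

Third lines: x ∈ {477, 954}, y ∈ {764, 1528}.
1092 is closer to x = 954; 1870 is closer to y = 1528.
So the nearest intersection is the lower-right power point.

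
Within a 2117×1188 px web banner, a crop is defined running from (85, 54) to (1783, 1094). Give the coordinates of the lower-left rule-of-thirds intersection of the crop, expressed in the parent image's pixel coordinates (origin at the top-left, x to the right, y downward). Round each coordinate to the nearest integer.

Crop width = 1783 − 85 = 1698 px; one third is 566.00 px.
Crop height = 1094 − 54 = 1040 px; one third is 346.67 px.
The lower-left point is one-third across and two-thirds down within the crop:
x = 85 + 1 × 566.00 ≈ 651; y = 54 + 2 × 346.67 ≈ 747.

x = 651 px, y = 747 px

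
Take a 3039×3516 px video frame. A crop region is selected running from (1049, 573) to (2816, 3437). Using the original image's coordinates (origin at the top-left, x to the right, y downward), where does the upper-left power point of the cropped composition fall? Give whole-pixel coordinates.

x = 1638 px, y = 1528 px

Crop width = 2816 − 1049 = 1767 px; one third is 589.00 px.
Crop height = 3437 − 573 = 2864 px; one third is 954.67 px.
The upper-left point is one-third across and one-third down within the crop:
x = 1049 + 1 × 589.00 ≈ 1638; y = 573 + 1 × 954.67 ≈ 1528.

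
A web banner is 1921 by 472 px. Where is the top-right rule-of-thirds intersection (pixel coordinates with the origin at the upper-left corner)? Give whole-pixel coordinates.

The top-right point sits two-thirds of the way across and one-third of the way down.
x = 2 × 1921/3 ≈ 1281; y = 1 × 472/3 ≈ 157.

(1281, 157)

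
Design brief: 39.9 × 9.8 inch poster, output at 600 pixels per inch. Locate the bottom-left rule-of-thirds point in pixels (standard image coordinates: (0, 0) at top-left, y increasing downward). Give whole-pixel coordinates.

In pixels the canvas is 39.9 × 600 = 23940 wide and 9.8 × 600 = 5880 tall.
The bottom-left point is one-third across and two-thirds down:
x = 1 × 23940/3 ≈ 7980; y = 2 × 5880/3 ≈ 3920.

x = 7980 px, y = 3920 px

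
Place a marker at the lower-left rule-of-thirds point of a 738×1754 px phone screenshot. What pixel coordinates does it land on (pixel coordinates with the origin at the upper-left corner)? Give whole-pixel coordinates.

x = 246 px, y = 1169 px

The lower-left point sits one-third of the way across and two-thirds of the way down.
x = 1 × 738/3 ≈ 246; y = 2 × 1754/3 ≈ 1169.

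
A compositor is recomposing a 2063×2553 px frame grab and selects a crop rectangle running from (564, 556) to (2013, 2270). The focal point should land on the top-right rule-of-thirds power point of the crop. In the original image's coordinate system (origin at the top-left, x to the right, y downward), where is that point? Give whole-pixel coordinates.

(1530, 1127)

Crop width = 2013 − 564 = 1449 px; one third is 483.00 px.
Crop height = 2270 − 556 = 1714 px; one third is 571.33 px.
The top-right point is two-thirds across and one-third down within the crop:
x = 564 + 2 × 483.00 ≈ 1530; y = 556 + 1 × 571.33 ≈ 1127.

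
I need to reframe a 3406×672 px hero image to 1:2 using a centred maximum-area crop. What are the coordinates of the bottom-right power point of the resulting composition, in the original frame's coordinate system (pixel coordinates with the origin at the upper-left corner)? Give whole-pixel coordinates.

x = 1759 px, y = 448 px

3406/672 > 1/2, so the 1:2 crop keeps the full height 672 and trims width to 672 × 1/2 = 336.00 px.
Left offset = (3406 − 336.00)/2 = 1535.00 px; top offset = 0.
Bottom-right is two-thirds across and two-thirds down within the crop:
x = 1535.00 + 2 × 336.00/3 ≈ 1759; y = 0.00 + 2 × 672.00/3 ≈ 448.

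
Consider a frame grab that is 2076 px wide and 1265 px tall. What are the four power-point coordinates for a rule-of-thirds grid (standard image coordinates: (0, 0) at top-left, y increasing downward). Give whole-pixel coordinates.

(692, 422), (1384, 422), (692, 843), (1384, 843)

One third of 2076 is 692; one third of 1265 is 421.67.
Vertical third lines at x = 692 and x = 1384; horizontal third lines at y = 422 and y = 843.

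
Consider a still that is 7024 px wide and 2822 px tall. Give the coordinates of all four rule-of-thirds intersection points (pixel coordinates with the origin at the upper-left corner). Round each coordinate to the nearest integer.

One third of 7024 is 2341.33; one third of 2822 is 940.67.
Vertical third lines at x = 2341 and x = 4683; horizontal third lines at y = 941 and y = 1881.

(2341, 941), (4683, 941), (2341, 1881), (4683, 1881)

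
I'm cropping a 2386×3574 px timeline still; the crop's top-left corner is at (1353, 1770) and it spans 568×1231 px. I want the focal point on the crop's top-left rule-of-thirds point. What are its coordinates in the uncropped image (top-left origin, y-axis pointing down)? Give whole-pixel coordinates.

(1542, 2180)

One third of the crop width 568 is 189.33 px.
One third of the crop height 1231 is 410.33 px.
The top-left point is one-third across and one-third down within the crop:
x = 1353 + 1 × 189.33 ≈ 1542; y = 1770 + 1 × 410.33 ≈ 2180.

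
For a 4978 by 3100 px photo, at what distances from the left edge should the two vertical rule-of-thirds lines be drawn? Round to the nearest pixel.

x = 1659 px and x = 3319 px

4978 / 3 = 1659.33, so the vertical lines sit at one and two thirds of 4978.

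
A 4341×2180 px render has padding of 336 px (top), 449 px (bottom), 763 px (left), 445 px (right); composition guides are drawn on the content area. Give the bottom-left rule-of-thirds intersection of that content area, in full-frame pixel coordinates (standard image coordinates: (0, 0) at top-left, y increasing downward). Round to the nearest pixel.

(1807, 1266)

Content width = 4341 − 763 − 445 = 3133 px; content height = 2180 − 336 − 449 = 1395 px.
Bottom-left is one-third across and two-thirds down within the content area.
x = 763 + 1 × 3133/3 = 763 + 1044.33 ≈ 1807
y = 336 + 2 × 1395/3 = 336 + 930.00 ≈ 1266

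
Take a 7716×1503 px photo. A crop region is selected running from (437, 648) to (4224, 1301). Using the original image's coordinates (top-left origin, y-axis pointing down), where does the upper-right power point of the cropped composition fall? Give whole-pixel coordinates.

Crop width = 4224 − 437 = 3787 px; one third is 1262.33 px.
Crop height = 1301 − 648 = 653 px; one third is 217.67 px.
The upper-right point is two-thirds across and one-third down within the crop:
x = 437 + 2 × 1262.33 ≈ 2962; y = 648 + 1 × 217.67 ≈ 866.

x = 2962 px, y = 866 px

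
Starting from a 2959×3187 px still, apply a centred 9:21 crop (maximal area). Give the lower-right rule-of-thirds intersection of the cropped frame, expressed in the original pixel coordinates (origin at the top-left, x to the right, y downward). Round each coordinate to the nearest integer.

2959/3187 > 9/21, so the 9:21 crop keeps the full height 3187 and trims width to 3187 × 9/21 = 1365.86 px.
Left offset = (2959 − 1365.86)/2 = 796.57 px; top offset = 0.
Lower-right is two-thirds across and two-thirds down within the crop:
x = 796.57 + 2 × 1365.86/3 ≈ 1707; y = 0.00 + 2 × 3187.00/3 ≈ 2125.

(1707, 2125)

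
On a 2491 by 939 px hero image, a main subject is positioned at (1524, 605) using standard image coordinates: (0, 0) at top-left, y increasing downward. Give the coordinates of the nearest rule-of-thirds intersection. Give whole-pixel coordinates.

Third lines: x ∈ {830, 1661}, y ∈ {313, 626}.
1524 is closer to x = 1661; 605 is closer to y = 626.
So the nearest intersection is the lower-right power point.

(1661, 626)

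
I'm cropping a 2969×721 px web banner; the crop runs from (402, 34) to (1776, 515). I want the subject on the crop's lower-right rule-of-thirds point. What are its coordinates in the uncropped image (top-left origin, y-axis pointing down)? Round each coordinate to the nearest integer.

x = 1318 px, y = 355 px

Crop width = 1776 − 402 = 1374 px; one third is 458.00 px.
Crop height = 515 − 34 = 481 px; one third is 160.33 px.
The lower-right point is two-thirds across and two-thirds down within the crop:
x = 402 + 2 × 458.00 ≈ 1318; y = 34 + 2 × 160.33 ≈ 355.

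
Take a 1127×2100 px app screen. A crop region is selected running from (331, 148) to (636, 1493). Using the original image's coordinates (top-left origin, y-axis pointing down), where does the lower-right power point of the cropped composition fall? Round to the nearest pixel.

Crop width = 636 − 331 = 305 px; one third is 101.67 px.
Crop height = 1493 − 148 = 1345 px; one third is 448.33 px.
The lower-right point is two-thirds across and two-thirds down within the crop:
x = 331 + 2 × 101.67 ≈ 534; y = 148 + 2 × 448.33 ≈ 1045.

(534, 1045)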